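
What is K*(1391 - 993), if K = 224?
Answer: 89152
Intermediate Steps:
K*(1391 - 993) = 224*(1391 - 993) = 224*398 = 89152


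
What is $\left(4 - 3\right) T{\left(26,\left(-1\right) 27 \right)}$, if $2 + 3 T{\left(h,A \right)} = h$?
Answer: $8$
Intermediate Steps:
$T{\left(h,A \right)} = - \frac{2}{3} + \frac{h}{3}$
$\left(4 - 3\right) T{\left(26,\left(-1\right) 27 \right)} = \left(4 - 3\right) \left(- \frac{2}{3} + \frac{1}{3} \cdot 26\right) = \left(4 - 3\right) \left(- \frac{2}{3} + \frac{26}{3}\right) = 1 \cdot 8 = 8$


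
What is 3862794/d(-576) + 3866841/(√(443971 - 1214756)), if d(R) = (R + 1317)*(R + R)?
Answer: -49523/10944 - 3866841*I*√770785/770785 ≈ -4.5251 - 4404.4*I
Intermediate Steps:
d(R) = 2*R*(1317 + R) (d(R) = (1317 + R)*(2*R) = 2*R*(1317 + R))
3862794/d(-576) + 3866841/(√(443971 - 1214756)) = 3862794/((2*(-576)*(1317 - 576))) + 3866841/(√(443971 - 1214756)) = 3862794/((2*(-576)*741)) + 3866841/(√(-770785)) = 3862794/(-853632) + 3866841/((I*√770785)) = 3862794*(-1/853632) + 3866841*(-I*√770785/770785) = -49523/10944 - 3866841*I*√770785/770785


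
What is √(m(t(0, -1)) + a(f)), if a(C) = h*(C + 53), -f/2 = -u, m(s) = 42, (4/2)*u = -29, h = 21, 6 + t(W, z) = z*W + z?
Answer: √546 ≈ 23.367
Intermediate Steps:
t(W, z) = -6 + z + W*z (t(W, z) = -6 + (z*W + z) = -6 + (W*z + z) = -6 + (z + W*z) = -6 + z + W*z)
u = -29/2 (u = (½)*(-29) = -29/2 ≈ -14.500)
f = -29 (f = -(-2)*(-29)/2 = -2*29/2 = -29)
a(C) = 1113 + 21*C (a(C) = 21*(C + 53) = 21*(53 + C) = 1113 + 21*C)
√(m(t(0, -1)) + a(f)) = √(42 + (1113 + 21*(-29))) = √(42 + (1113 - 609)) = √(42 + 504) = √546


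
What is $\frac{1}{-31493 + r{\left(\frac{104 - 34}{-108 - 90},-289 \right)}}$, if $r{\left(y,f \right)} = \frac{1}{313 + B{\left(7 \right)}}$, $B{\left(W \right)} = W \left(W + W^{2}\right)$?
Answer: $- \frac{705}{22202564} \approx -3.1753 \cdot 10^{-5}$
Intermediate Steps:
$r{\left(y,f \right)} = \frac{1}{705}$ ($r{\left(y,f \right)} = \frac{1}{313 + 7^{2} \left(1 + 7\right)} = \frac{1}{313 + 49 \cdot 8} = \frac{1}{313 + 392} = \frac{1}{705}$)
$\frac{1}{-31493 + r{\left(\frac{104 - 34}{-108 - 90},-289 \right)}} = \frac{1}{-31493 + \frac{1}{705}} = \frac{1}{- \frac{22202564}{705}} = - \frac{705}{22202564}$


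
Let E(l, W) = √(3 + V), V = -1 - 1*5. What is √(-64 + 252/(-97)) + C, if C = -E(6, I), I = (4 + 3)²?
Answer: I*(-√3 + 2*√156655/97) ≈ 6.4287*I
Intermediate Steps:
V = -6 (V = -1 - 5 = -6)
I = 49 (I = 7² = 49)
E(l, W) = I*√3 (E(l, W) = √(3 - 6) = √(-3) = I*√3)
C = -I*√3 ≈ -1.732*I
√(-64 + 252/(-97)) + C = √(-64 + 252/(-97)) - I*√3 = √(-64 + 252*(-1/97)) - I*√3 = √(-64 - 252/97) - I*√3 = √(-6460/97) - I*√3 = 2*I*√156655/97 - I*√3 = -I*√3 + 2*I*√156655/97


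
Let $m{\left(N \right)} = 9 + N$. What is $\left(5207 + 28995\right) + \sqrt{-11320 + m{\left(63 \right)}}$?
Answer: $34202 + 4 i \sqrt{703} \approx 34202.0 + 106.06 i$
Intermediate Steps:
$\left(5207 + 28995\right) + \sqrt{-11320 + m{\left(63 \right)}} = \left(5207 + 28995\right) + \sqrt{-11320 + \left(9 + 63\right)} = 34202 + \sqrt{-11320 + 72} = 34202 + \sqrt{-11248} = 34202 + 4 i \sqrt{703}$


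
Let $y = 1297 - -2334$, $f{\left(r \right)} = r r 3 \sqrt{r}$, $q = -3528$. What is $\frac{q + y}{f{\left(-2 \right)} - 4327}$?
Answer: $- \frac{445681}{18723217} - \frac{1236 i \sqrt{2}}{18723217} \approx -0.023804 - 9.3358 \cdot 10^{-5} i$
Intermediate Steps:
$f{\left(r \right)} = 3 r^{\frac{5}{2}}$ ($f{\left(r \right)} = r^{2} \cdot 3 \sqrt{r} = 3 r^{2} \sqrt{r} = 3 r^{\frac{5}{2}}$)
$y = 3631$ ($y = 1297 + 2334 = 3631$)
$\frac{q + y}{f{\left(-2 \right)} - 4327} = \frac{-3528 + 3631}{3 \left(-2\right)^{\frac{5}{2}} - 4327} = \frac{103}{3 \cdot 4 i \sqrt{2} - 4327} = \frac{103}{12 i \sqrt{2} - 4327} = \frac{103}{-4327 + 12 i \sqrt{2}}$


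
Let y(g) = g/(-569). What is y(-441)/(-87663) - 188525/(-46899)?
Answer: 3134550961072/779777901351 ≈ 4.0198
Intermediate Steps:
y(g) = -g/569 (y(g) = g*(-1/569) = -g/569)
y(-441)/(-87663) - 188525/(-46899) = -1/569*(-441)/(-87663) - 188525/(-46899) = (441/569)*(-1/87663) - 188525*(-1/46899) = -147/16626749 + 188525/46899 = 3134550961072/779777901351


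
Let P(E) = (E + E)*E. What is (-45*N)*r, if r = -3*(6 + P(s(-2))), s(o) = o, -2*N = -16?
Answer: 15120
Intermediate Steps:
N = 8 (N = -1/2*(-16) = 8)
P(E) = 2*E**2 (P(E) = (2*E)*E = 2*E**2)
r = -42 (r = -3*(6 + 2*(-2)**2) = -3*(6 + 2*4) = -3*(6 + 8) = -3*14 = -42)
(-45*N)*r = -45*8*(-42) = -360*(-42) = 15120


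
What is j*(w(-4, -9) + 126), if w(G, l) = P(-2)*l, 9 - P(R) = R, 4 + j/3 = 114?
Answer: 8910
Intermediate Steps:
j = 330 (j = -12 + 3*114 = -12 + 342 = 330)
P(R) = 9 - R
w(G, l) = 11*l (w(G, l) = (9 - 1*(-2))*l = (9 + 2)*l = 11*l)
j*(w(-4, -9) + 126) = 330*(11*(-9) + 126) = 330*(-99 + 126) = 330*27 = 8910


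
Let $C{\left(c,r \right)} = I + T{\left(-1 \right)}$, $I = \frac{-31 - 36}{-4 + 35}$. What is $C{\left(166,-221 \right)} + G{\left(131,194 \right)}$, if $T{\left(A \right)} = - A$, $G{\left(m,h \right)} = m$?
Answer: $\frac{4025}{31} \approx 129.84$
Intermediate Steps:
$I = - \frac{67}{31} \approx -2.1613$
$C{\left(c,r \right)} = - \frac{36}{31}$ ($C{\left(c,r \right)} = - \frac{67}{31} - -1 = - \frac{67}{31} + 1 = - \frac{36}{31}$)
$C{\left(166,-221 \right)} + G{\left(131,194 \right)} = - \frac{36}{31} + 131 = \frac{4025}{31}$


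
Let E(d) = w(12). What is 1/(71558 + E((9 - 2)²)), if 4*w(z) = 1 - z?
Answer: 4/286221 ≈ 1.3975e-5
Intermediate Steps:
w(z) = ¼ - z/4 (w(z) = (1 - z)/4 = ¼ - z/4)
E(d) = -11/4 (E(d) = ¼ - ¼*12 = ¼ - 3 = -11/4)
1/(71558 + E((9 - 2)²)) = 1/(71558 - 11/4) = 1/(286221/4) = 4/286221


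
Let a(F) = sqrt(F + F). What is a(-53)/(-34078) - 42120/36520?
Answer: -1053/913 - I*sqrt(106)/34078 ≈ -1.1533 - 0.00030212*I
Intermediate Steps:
a(F) = sqrt(2)*sqrt(F) (a(F) = sqrt(2*F) = sqrt(2)*sqrt(F))
a(-53)/(-34078) - 42120/36520 = (sqrt(2)*sqrt(-53))/(-34078) - 42120/36520 = (sqrt(2)*(I*sqrt(53)))*(-1/34078) - 42120*1/36520 = (I*sqrt(106))*(-1/34078) - 1053/913 = -I*sqrt(106)/34078 - 1053/913 = -1053/913 - I*sqrt(106)/34078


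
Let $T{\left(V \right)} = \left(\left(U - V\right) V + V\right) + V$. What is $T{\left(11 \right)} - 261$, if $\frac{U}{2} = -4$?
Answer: $-448$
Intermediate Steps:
$U = -8$ ($U = 2 \left(-4\right) = -8$)
$T{\left(V \right)} = 2 V + V \left(-8 - V\right)$ ($T{\left(V \right)} = \left(\left(-8 - V\right) V + V\right) + V = \left(V \left(-8 - V\right) + V\right) + V = \left(V + V \left(-8 - V\right)\right) + V = 2 V + V \left(-8 - V\right)$)
$T{\left(11 \right)} - 261 = \left(-1\right) 11 \left(6 + 11\right) - 261 = \left(-1\right) 11 \cdot 17 - 261 = -187 - 261 = -448$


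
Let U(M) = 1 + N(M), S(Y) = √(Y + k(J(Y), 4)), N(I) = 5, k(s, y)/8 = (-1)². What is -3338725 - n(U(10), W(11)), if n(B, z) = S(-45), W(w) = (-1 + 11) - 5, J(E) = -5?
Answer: -3338725 - I*√37 ≈ -3.3387e+6 - 6.0828*I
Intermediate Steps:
k(s, y) = 8 (k(s, y) = 8*(-1)² = 8*1 = 8)
W(w) = 5 (W(w) = 10 - 5 = 5)
S(Y) = √(8 + Y) (S(Y) = √(Y + 8) = √(8 + Y))
U(M) = 6 (U(M) = 1 + 5 = 6)
n(B, z) = I*√37 (n(B, z) = √(8 - 45) = √(-37) = I*√37)
-3338725 - n(U(10), W(11)) = -3338725 - I*√37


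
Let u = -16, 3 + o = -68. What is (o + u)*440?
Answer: -38280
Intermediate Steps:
o = -71 (o = -3 - 68 = -71)
(o + u)*440 = (-71 - 16)*440 = -87*440 = -38280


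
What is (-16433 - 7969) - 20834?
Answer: -45236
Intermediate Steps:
(-16433 - 7969) - 20834 = -24402 - 20834 = -45236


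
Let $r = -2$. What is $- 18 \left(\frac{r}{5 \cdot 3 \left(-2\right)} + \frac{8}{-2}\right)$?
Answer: $\frac{354}{5} \approx 70.8$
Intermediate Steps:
$- 18 \left(\frac{r}{5 \cdot 3 \left(-2\right)} + \frac{8}{-2}\right) = - 18 \left(- \frac{2}{5 \cdot 3 \left(-2\right)} + \frac{8}{-2}\right) = - 18 \left(- \frac{2}{15 \left(-2\right)} + 8 \left(- \frac{1}{2}\right)\right) = - 18 \left(- \frac{2}{-30} - 4\right) = - 18 \left(\left(-2\right) \left(- \frac{1}{30}\right) - 4\right) = - 18 \left(\frac{1}{15} - 4\right) = \left(-18\right) \left(- \frac{59}{15}\right) = \frac{354}{5}$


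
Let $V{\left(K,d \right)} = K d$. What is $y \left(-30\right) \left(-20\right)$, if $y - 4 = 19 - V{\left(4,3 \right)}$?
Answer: $6600$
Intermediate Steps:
$y = 11$ ($y = 4 + \left(19 - 4 \cdot 3\right) = 4 + \left(19 - 12\right) = 4 + 7 = 11$)
$y \left(-30\right) \left(-20\right) = 11 \left(-30\right) \left(-20\right) = \left(-330\right) \left(-20\right) = 6600$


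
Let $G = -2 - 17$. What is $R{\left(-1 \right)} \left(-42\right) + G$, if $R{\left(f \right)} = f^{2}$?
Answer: $-61$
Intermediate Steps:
$G = -19$
$R{\left(-1 \right)} \left(-42\right) + G = \left(-1\right)^{2} \left(-42\right) - 19 = 1 \left(-42\right) - 19 = -42 - 19 = -61$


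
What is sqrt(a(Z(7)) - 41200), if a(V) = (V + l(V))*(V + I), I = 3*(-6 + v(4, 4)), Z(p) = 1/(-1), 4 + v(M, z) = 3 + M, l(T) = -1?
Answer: 2*I*sqrt(10295) ≈ 202.93*I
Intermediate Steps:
v(M, z) = -1 + M (v(M, z) = -4 + (3 + M) = -1 + M)
Z(p) = -1
I = -9 (I = 3*(-6 + (-1 + 4)) = 3*(-6 + 3) = 3*(-3) = -9)
a(V) = (-1 + V)*(-9 + V) (a(V) = (V - 1)*(V - 9) = (-1 + V)*(-9 + V))
sqrt(a(Z(7)) - 41200) = sqrt((9 + (-1)**2 - 10*(-1)) - 41200) = sqrt((9 + 1 + 10) - 41200) = sqrt(20 - 41200) = sqrt(-41180) = 2*I*sqrt(10295)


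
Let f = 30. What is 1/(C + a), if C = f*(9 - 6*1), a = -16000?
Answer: -1/15910 ≈ -6.2854e-5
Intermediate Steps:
C = 90 (C = 30*(9 - 6*1) = 30*(9 - 6) = 30*3 = 90)
1/(C + a) = 1/(90 - 16000) = 1/(-15910) = -1/15910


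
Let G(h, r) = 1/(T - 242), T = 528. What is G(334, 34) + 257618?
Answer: 73678749/286 ≈ 2.5762e+5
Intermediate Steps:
G(h, r) = 1/286 (G(h, r) = 1/(528 - 242) = 1/286)
G(334, 34) + 257618 = 1/286 + 257618 = 73678749/286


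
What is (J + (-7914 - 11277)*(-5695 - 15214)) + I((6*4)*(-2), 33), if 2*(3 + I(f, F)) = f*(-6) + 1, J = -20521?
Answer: 802488479/2 ≈ 4.0124e+8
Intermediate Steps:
I(f, F) = -5/2 - 3*f (I(f, F) = -3 + (f*(-6) + 1)/2 = -3 + (-6*f + 1)/2 = -3 + (1 - 6*f)/2 = -3 + (½ - 3*f) = -5/2 - 3*f)
(J + (-7914 - 11277)*(-5695 - 15214)) + I((6*4)*(-2), 33) = (-20521 + (-7914 - 11277)*(-5695 - 15214)) + (-5/2 - 3*6*4*(-2)) = (-20521 - 19191*(-20909)) + (-5/2 - 72*(-2)) = (-20521 + 401264619) + (-5/2 - 3*(-48)) = 401244098 + (-5/2 + 144) = 401244098 + 283/2 = 802488479/2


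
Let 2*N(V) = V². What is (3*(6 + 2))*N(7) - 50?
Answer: 538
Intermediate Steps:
N(V) = V²/2
(3*(6 + 2))*N(7) - 50 = (3*(6 + 2))*((½)*7²) - 50 = (3*8)*((½)*49) - 50 = 24*(49/2) - 50 = 588 - 50 = 538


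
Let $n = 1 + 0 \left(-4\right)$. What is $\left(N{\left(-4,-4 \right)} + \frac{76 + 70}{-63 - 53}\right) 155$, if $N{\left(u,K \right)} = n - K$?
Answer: $\frac{33635}{58} \approx 579.91$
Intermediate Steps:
$n = 1$ ($n = 1 + 0 = 1$)
$N{\left(u,K \right)} = 1 - K$
$\left(N{\left(-4,-4 \right)} + \frac{76 + 70}{-63 - 53}\right) 155 = \left(\left(1 - -4\right) + \frac{76 + 70}{-63 - 53}\right) 155 = \left(\left(1 + 4\right) + \frac{146}{-116}\right) 155 = \left(5 + 146 \left(- \frac{1}{116}\right)\right) 155 = \left(5 - \frac{73}{58}\right) 155 = \frac{217}{58} \cdot 155 = \frac{33635}{58}$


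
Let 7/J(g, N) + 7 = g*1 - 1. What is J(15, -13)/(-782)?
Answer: -1/782 ≈ -0.0012788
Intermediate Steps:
J(g, N) = 7/(-8 + g) (J(g, N) = 7/(-7 + (g*1 - 1)) = 7/(-7 + (g - 1)) = 7/(-7 + (-1 + g)) = 7/(-8 + g))
J(15, -13)/(-782) = (7/(-8 + 15))/(-782) = (7/7)*(-1/782) = (7*(⅐))*(-1/782) = 1*(-1/782) = -1/782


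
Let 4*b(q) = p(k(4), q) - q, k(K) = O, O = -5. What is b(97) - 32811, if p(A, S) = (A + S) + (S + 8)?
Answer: -32786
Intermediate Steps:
k(K) = -5
p(A, S) = 8 + A + 2*S (p(A, S) = (A + S) + (8 + S) = 8 + A + 2*S)
b(q) = 3/4 + q/4 (b(q) = ((8 - 5 + 2*q) - q)/4 = ((3 + 2*q) - q)/4 = (3 + q)/4 = 3/4 + q/4)
b(97) - 32811 = (3/4 + (1/4)*97) - 32811 = (3/4 + 97/4) - 32811 = 25 - 32811 = -32786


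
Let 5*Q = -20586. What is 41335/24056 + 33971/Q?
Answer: -1617554785/247608408 ≈ -6.5327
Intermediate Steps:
Q = -20586/5 (Q = (1/5)*(-20586) = -20586/5 ≈ -4117.2)
41335/24056 + 33971/Q = 41335/24056 + 33971/(-20586/5) = 41335*(1/24056) + 33971*(-5/20586) = 41335/24056 - 169855/20586 = -1617554785/247608408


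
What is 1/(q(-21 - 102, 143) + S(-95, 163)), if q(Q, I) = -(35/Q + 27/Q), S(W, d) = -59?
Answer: -123/7195 ≈ -0.017095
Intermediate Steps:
q(Q, I) = -62/Q
1/(q(-21 - 102, 143) + S(-95, 163)) = 1/(-62/(-21 - 102) - 59) = 1/(-62/(-123) - 59) = 1/(-62*(-1/123) - 59) = 1/(62/123 - 59) = 1/(-7195/123) = -123/7195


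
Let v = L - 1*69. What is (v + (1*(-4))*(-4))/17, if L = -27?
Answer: -80/17 ≈ -4.7059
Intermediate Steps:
v = -96 (v = -27 - 1*69 = -27 - 69 = -96)
(v + (1*(-4))*(-4))/17 = (-96 + (1*(-4))*(-4))/17 = (-96 - 4*(-4))/17 = (-96 + 16)/17 = (1/17)*(-80) = -80/17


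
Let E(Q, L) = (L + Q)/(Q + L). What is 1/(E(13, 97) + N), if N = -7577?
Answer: -1/7576 ≈ -0.00013200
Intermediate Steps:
E(Q, L) = 1 (E(Q, L) = (L + Q)/(L + Q) = 1)
1/(E(13, 97) + N) = 1/(1 - 7577) = 1/(-7576) = -1/7576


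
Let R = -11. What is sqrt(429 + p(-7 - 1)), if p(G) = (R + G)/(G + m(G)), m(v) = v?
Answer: sqrt(6883)/4 ≈ 20.741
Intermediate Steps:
p(G) = (-11 + G)/(2*G) (p(G) = (-11 + G)/(G + G) = (-11 + G)/((2*G)) = (-11 + G)*(1/(2*G)) = (-11 + G)/(2*G))
sqrt(429 + p(-7 - 1)) = sqrt(429 + (-11 + (-7 - 1))/(2*(-7 - 1))) = sqrt(429 + (1/2)*(-11 - 8)/(-8)) = sqrt(429 + (1/2)*(-1/8)*(-19)) = sqrt(429 + 19/16) = sqrt(6883/16) = sqrt(6883)/4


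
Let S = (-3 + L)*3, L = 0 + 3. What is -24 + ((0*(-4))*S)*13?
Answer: -24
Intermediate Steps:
L = 3
S = 0 (S = (-3 + 3)*3 = 0*3 = 0)
-24 + ((0*(-4))*S)*13 = -24 + ((0*(-4))*0)*13 = -24 + (0*0)*13 = -24 + 0*13 = -24 + 0 = -24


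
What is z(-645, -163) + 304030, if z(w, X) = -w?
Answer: 304675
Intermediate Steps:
z(-645, -163) + 304030 = -1*(-645) + 304030 = 645 + 304030 = 304675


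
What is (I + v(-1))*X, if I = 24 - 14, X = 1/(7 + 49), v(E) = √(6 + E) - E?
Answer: 11/56 + √5/56 ≈ 0.23636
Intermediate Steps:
X = 1/56 ≈ 0.017857
I = 10
(I + v(-1))*X = (10 + (√(6 - 1) - 1*(-1)))*(1/56) = (10 + (√5 + 1))*(1/56) = (10 + (1 + √5))*(1/56) = (11 + √5)*(1/56) = 11/56 + √5/56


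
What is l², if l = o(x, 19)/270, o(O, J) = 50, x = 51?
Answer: 25/729 ≈ 0.034294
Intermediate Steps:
l = 5/27 (l = 50/270 = 50*(1/270) = 5/27 ≈ 0.18519)
l² = (5/27)² = 25/729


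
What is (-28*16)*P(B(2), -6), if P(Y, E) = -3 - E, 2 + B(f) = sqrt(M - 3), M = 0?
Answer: -1344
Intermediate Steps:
B(f) = -2 + I*sqrt(3) (B(f) = -2 + sqrt(0 - 3) = -2 + sqrt(-3) = -2 + I*sqrt(3))
(-28*16)*P(B(2), -6) = (-28*16)*(-3 - 1*(-6)) = -448*(-3 + 6) = -448*3 = -1344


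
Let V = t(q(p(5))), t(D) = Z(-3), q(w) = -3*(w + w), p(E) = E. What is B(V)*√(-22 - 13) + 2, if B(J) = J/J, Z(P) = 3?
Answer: 2 + I*√35 ≈ 2.0 + 5.9161*I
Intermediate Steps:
q(w) = -6*w
t(D) = 3
V = 3
B(J) = 1
B(V)*√(-22 - 13) + 2 = 1*√(-22 - 13) + 2 = 1*√(-35) + 2 = 1*(I*√35) + 2 = I*√35 + 2 = 2 + I*√35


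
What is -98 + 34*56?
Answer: 1806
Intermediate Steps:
-98 + 34*56 = -98 + 1904 = 1806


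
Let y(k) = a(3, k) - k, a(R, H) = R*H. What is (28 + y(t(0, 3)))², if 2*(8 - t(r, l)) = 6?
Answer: 1444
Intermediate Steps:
t(r, l) = 5 (t(r, l) = 8 - ½*6 = 8 - 3 = 5)
a(R, H) = H*R
y(k) = 2*k (y(k) = k*3 - k = 3*k - k = 2*k)
(28 + y(t(0, 3)))² = (28 + 2*5)² = (28 + 10)² = 38² = 1444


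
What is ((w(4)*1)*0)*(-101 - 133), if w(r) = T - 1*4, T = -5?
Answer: 0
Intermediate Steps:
w(r) = -9 (w(r) = -5 - 1*4 = -5 - 4 = -9)
((w(4)*1)*0)*(-101 - 133) = (-9*1*0)*(-101 - 133) = -9*0*(-234) = 0*(-234) = 0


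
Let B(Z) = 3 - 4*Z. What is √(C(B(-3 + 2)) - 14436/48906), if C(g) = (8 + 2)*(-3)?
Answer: 2*I*√55910426/2717 ≈ 5.5041*I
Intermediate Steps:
C(g) = -30 (C(g) = 10*(-3) = -30)
√(C(B(-3 + 2)) - 14436/48906) = √(-30 - 14436/48906) = √(-30 - 14436*1/48906) = √(-30 - 802/2717) = √(-82312/2717) = 2*I*√55910426/2717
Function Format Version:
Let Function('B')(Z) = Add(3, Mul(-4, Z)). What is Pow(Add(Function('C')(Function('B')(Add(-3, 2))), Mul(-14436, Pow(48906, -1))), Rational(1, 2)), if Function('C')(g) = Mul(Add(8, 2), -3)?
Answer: Mul(Rational(2, 2717), I, Pow(55910426, Rational(1, 2))) ≈ Mul(5.5041, I)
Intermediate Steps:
Function('C')(g) = -30 (Function('C')(g) = Mul(10, -3) = -30)
Pow(Add(Function('C')(Function('B')(Add(-3, 2))), Mul(-14436, Pow(48906, -1))), Rational(1, 2)) = Pow(Add(-30, Mul(-14436, Pow(48906, -1))), Rational(1, 2)) = Pow(Add(-30, Mul(-14436, Rational(1, 48906))), Rational(1, 2)) = Pow(Add(-30, Rational(-802, 2717)), Rational(1, 2)) = Pow(Rational(-82312, 2717), Rational(1, 2)) = Mul(Rational(2, 2717), I, Pow(55910426, Rational(1, 2)))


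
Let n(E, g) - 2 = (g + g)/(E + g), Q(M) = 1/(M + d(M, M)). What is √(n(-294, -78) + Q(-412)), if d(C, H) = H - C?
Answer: √98564717/6386 ≈ 1.5546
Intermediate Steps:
Q(M) = 1/M (Q(M) = 1/(M + (M - M)) = 1/(M + 0) = 1/M)
n(E, g) = 2 + 2*g/(E + g) (n(E, g) = 2 + (g + g)/(E + g) = 2 + (2*g)/(E + g) = 2 + 2*g/(E + g))
√(n(-294, -78) + Q(-412)) = √(2*(-294 + 2*(-78))/(-294 - 78) + 1/(-412)) = √(2*(-294 - 156)/(-372) - 1/412) = √(2*(-1/372)*(-450) - 1/412) = √(75/31 - 1/412) = √(30869/12772) = √98564717/6386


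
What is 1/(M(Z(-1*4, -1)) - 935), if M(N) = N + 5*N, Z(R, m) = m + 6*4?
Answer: -1/797 ≈ -0.0012547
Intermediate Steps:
Z(R, m) = 24 + m (Z(R, m) = m + 24 = 24 + m)
M(N) = 6*N
1/(M(Z(-1*4, -1)) - 935) = 1/(6*(24 - 1) - 935) = 1/(6*23 - 935) = 1/(138 - 935) = 1/(-797) = -1/797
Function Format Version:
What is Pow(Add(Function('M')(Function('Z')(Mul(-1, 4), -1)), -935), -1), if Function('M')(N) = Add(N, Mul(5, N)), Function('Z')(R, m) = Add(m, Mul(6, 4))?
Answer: Rational(-1, 797) ≈ -0.0012547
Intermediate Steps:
Function('Z')(R, m) = Add(24, m) (Function('Z')(R, m) = Add(m, 24) = Add(24, m))
Function('M')(N) = Mul(6, N)
Pow(Add(Function('M')(Function('Z')(Mul(-1, 4), -1)), -935), -1) = Pow(Add(Mul(6, Add(24, -1)), -935), -1) = Pow(Add(Mul(6, 23), -935), -1) = Pow(Add(138, -935), -1) = Pow(-797, -1) = Rational(-1, 797)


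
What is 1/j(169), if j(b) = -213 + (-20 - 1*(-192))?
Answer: -1/41 ≈ -0.024390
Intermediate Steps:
j(b) = -41 (j(b) = -213 + (-20 + 192) = -213 + 172 = -41)
1/j(169) = 1/(-41) = -1/41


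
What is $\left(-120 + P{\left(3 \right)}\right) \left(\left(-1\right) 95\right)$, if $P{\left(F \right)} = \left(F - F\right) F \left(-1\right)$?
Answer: $11400$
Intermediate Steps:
$P{\left(F \right)} = 0$ ($P{\left(F \right)} = 0 F \left(-1\right) = 0 \left(-1\right) = 0$)
$\left(-120 + P{\left(3 \right)}\right) \left(\left(-1\right) 95\right) = \left(-120 + 0\right) \left(\left(-1\right) 95\right) = \left(-120\right) \left(-95\right) = 11400$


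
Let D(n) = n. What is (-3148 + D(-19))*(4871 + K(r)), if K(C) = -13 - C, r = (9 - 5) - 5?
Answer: -15388453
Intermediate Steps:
r = -1 (r = 4 - 5 = -1)
(-3148 + D(-19))*(4871 + K(r)) = (-3148 - 19)*(4871 + (-13 - 1*(-1))) = -3167*(4871 + (-13 + 1)) = -3167*(4871 - 12) = -3167*4859 = -15388453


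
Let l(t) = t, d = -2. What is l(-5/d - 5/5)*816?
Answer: 1224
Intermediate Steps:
l(-5/d - 5/5)*816 = (-5/(-2) - 5/5)*816 = (-5*(-½) - 5*⅕)*816 = (5/2 - 1)*816 = (3/2)*816 = 1224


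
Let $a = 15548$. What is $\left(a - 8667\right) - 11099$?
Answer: $-4218$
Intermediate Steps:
$\left(a - 8667\right) - 11099 = \left(15548 - 8667\right) - 11099 = 6881 - 11099 = -4218$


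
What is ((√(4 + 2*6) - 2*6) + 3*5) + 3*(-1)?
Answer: 4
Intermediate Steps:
((√(4 + 2*6) - 2*6) + 3*5) + 3*(-1) = ((√(4 + 12) - 12) + 15) - 3 = ((√16 - 12) + 15) - 3 = ((4 - 12) + 15) - 3 = (-8 + 15) - 3 = 7 - 3 = 4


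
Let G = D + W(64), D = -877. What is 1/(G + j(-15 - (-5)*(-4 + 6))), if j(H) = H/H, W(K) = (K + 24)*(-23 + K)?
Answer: 1/2732 ≈ 0.00036603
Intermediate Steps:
W(K) = (-23 + K)*(24 + K) (W(K) = (24 + K)*(-23 + K) = (-23 + K)*(24 + K))
j(H) = 1
G = 2731 (G = -877 + (-552 + 64 + 64²) = -877 + (-552 + 64 + 4096) = -877 + 3608 = 2731)
1/(G + j(-15 - (-5)*(-4 + 6))) = 1/(2731 + 1) = 1/2732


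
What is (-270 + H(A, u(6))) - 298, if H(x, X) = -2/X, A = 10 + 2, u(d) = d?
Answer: -1705/3 ≈ -568.33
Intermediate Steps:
A = 12
H(x, X) = -2/X
(-270 + H(A, u(6))) - 298 = (-270 - 2/6) - 298 = (-270 - 2*1/6) - 298 = (-270 - 1/3) - 298 = -811/3 - 298 = -1705/3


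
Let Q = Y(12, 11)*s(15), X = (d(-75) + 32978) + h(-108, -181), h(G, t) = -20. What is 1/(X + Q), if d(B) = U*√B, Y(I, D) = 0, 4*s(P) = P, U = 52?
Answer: 5493/181072094 - 65*I*√3/271608141 ≈ 3.0336e-5 - 4.1451e-7*I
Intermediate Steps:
s(P) = P/4
d(B) = 52*√B
X = 32958 + 260*I*√3 (X = (52*√(-75) + 32978) - 20 = (52*(5*I*√3) + 32978) - 20 = (260*I*√3 + 32978) - 20 = (32978 + 260*I*√3) - 20 = 32958 + 260*I*√3 ≈ 32958.0 + 450.33*I)
Q = 0 (Q = 0*((¼)*15) = 0*(15/4) = 0)
1/(X + Q) = 1/((32958 + 260*I*√3) + 0) = 1/(32958 + 260*I*√3)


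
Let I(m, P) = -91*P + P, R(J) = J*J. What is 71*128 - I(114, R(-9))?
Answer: 16378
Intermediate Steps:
R(J) = J**2
I(m, P) = -90*P
71*128 - I(114, R(-9)) = 71*128 - (-90)*(-9)**2 = 9088 - (-90)*81 = 9088 - 1*(-7290) = 9088 + 7290 = 16378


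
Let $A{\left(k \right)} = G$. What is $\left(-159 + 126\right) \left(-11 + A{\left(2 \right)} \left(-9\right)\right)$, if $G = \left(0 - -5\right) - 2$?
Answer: $1254$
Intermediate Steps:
$G = 3$ ($G = \left(0 + 5\right) - 2 = 5 - 2 = 3$)
$A{\left(k \right)} = 3$
$\left(-159 + 126\right) \left(-11 + A{\left(2 \right)} \left(-9\right)\right) = \left(-159 + 126\right) \left(-11 + 3 \left(-9\right)\right) = - 33 \left(-11 - 27\right) = \left(-33\right) \left(-38\right) = 1254$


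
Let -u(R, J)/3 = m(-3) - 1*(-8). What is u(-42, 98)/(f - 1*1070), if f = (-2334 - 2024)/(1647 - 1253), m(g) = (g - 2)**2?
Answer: 19503/212969 ≈ 0.091577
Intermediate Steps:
m(g) = (-2 + g)**2
f = -2179/197 (f = -4358/394 = -4358*1/394 = -2179/197 ≈ -11.061)
u(R, J) = -99 (u(R, J) = -3*((-2 - 3)**2 - 1*(-8)) = -3*((-5)**2 + 8) = -3*(25 + 8) = -3*33 = -99)
u(-42, 98)/(f - 1*1070) = -99/(-2179/197 - 1*1070) = -99/(-2179/197 - 1070) = -99/(-212969/197) = -99*(-197/212969) = 19503/212969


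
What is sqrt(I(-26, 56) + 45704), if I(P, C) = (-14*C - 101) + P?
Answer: 9*sqrt(553) ≈ 211.64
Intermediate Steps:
I(P, C) = -101 + P - 14*C (I(P, C) = (-101 - 14*C) + P = -101 + P - 14*C)
sqrt(I(-26, 56) + 45704) = sqrt((-101 - 26 - 14*56) + 45704) = sqrt((-101 - 26 - 784) + 45704) = sqrt(-911 + 45704) = sqrt(44793) = 9*sqrt(553)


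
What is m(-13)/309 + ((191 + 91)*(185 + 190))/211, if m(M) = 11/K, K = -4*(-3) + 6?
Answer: 588183821/1173582 ≈ 501.19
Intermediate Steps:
K = 18 (K = 12 + 6 = 18)
m(M) = 11/18
m(-13)/309 + ((191 + 91)*(185 + 190))/211 = (11/18)/309 + ((191 + 91)*(185 + 190))/211 = (11/18)*(1/309) + (282*375)*(1/211) = 11/5562 + 105750*(1/211) = 11/5562 + 105750/211 = 588183821/1173582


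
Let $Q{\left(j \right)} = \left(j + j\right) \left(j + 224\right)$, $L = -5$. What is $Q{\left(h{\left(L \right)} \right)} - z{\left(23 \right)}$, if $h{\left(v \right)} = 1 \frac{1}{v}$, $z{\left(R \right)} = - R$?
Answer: $- \frac{1663}{25} \approx -66.52$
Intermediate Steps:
$h{\left(v \right)} = \frac{1}{v}$
$Q{\left(j \right)} = 2 j \left(224 + j\right)$
$Q{\left(h{\left(L \right)} \right)} - z{\left(23 \right)} = \frac{2 \left(224 + \frac{1}{-5}\right)}{-5} - \left(-1\right) 23 = 2 \left(- \frac{1}{5}\right) \left(224 - \frac{1}{5}\right) - -23 = 2 \left(- \frac{1}{5}\right) \frac{1119}{5} + 23 = - \frac{2238}{25} + 23 = - \frac{1663}{25}$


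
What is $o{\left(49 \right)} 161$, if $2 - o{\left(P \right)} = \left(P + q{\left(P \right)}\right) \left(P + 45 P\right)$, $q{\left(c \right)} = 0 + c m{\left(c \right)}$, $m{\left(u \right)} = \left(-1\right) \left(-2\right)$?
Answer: $-53345096$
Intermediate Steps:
$m{\left(u \right)} = 2$
$q{\left(c \right)} = 2 c$ ($q{\left(c \right)} = 0 + c 2 = 0 + 2 c = 2 c$)
$o{\left(P \right)} = 2 - 138 P^{2}$ ($o{\left(P \right)} = 2 - \left(P + 2 P\right) \left(P + 45 P\right) = 2 - 3 P 46 P = 2 - 138 P^{2}$)
$o{\left(49 \right)} 161 = \left(2 - 138 \cdot 49^{2}\right) 161 = \left(2 - 331338\right) 161 = \left(-331336\right) 161 = -53345096$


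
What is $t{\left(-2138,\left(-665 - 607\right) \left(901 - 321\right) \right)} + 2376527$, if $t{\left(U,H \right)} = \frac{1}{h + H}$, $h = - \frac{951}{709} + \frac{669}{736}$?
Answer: $\frac{914917978294581761}{384981099855} \approx 2.3765 \cdot 10^{6}$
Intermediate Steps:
$h = - \frac{225615}{521824}$ ($h = \left(-951\right) \frac{1}{709} + 669 \cdot \frac{1}{736} = - \frac{951}{709} + \frac{669}{736} = - \frac{225615}{521824} \approx -0.43236$)
$t{\left(U,H \right)} = \frac{1}{- \frac{225615}{521824} + H}$
$t{\left(-2138,\left(-665 - 607\right) \left(901 - 321\right) \right)} + 2376527 = \frac{521824}{-225615 + 521824 \left(-665 - 607\right) \left(901 - 321\right)} + 2376527 = \frac{521824}{-225615 + 521824 \left(\left(-1272\right) 580\right)} + 2376527 = \frac{521824}{-225615 + 521824 \left(-737760\right)} + 2376527 = \frac{521824}{-225615 - 384980874240} + 2376527 = \frac{521824}{-384981099855} + 2376527 = 521824 \left(- \frac{1}{384981099855}\right) + 2376527 = - \frac{521824}{384981099855} + 2376527 = \frac{914917978294581761}{384981099855}$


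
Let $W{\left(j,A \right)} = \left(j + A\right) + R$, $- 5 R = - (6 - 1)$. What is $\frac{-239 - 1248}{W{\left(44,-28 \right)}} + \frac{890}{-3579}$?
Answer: $- \frac{5337103}{60843} \approx -87.719$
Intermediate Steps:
$R = 1$ ($R = - \frac{\left(-1\right) \left(6 - 1\right)}{5} = - \frac{\left(-1\right) 5}{5} = \left(- \frac{1}{5}\right) \left(-5\right) = 1$)
$W{\left(j,A \right)} = 1 + A + j$ ($W{\left(j,A \right)} = \left(j + A\right) + 1 = \left(A + j\right) + 1 = 1 + A + j$)
$\frac{-239 - 1248}{W{\left(44,-28 \right)}} + \frac{890}{-3579} = \frac{-239 - 1248}{1 - 28 + 44} + \frac{890}{-3579} = \frac{-239 - 1248}{17} + 890 \left(- \frac{1}{3579}\right) = \left(-1487\right) \frac{1}{17} - \frac{890}{3579} = - \frac{1487}{17} - \frac{890}{3579} = - \frac{5337103}{60843}$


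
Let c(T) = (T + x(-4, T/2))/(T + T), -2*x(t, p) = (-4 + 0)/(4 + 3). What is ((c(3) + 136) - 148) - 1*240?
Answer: -10561/42 ≈ -251.45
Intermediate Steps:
x(t, p) = 2/7 (x(t, p) = -(-4 + 0)/(2*(4 + 3)) = -(-2)/7 = -1/2*(-4/7) = 2/7)
c(T) = (2/7 + T)/(2*T) (c(T) = (T + 2/7)/(T + T) = (2/7 + T)/((2*T)) = (2/7 + T)*(1/(2*T)) = (2/7 + T)/(2*T))
((c(3) + 136) - 148) - 1*240 = (((1/14)*(2 + 7*3)/3 + 136) - 148) - 1*240 = (((1/14)*(1/3)*(2 + 21) + 136) - 148) - 240 = (((1/14)*(1/3)*23 + 136) - 148) - 240 = ((23/42 + 136) - 148) - 240 = (5735/42 - 148) - 240 = -481/42 - 240 = -10561/42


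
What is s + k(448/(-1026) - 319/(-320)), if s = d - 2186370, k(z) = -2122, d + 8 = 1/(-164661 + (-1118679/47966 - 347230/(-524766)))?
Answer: -4535929119841733075478/2072620114155425 ≈ -2.1885e+6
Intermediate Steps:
d = -16580973498706378/2072620114155425 (d = -8 + 1/(-164661 + (-1118679/47966 - 347230/(-524766))) = -8 + 1/(-164661 + (-1118679*1/47966 - 347230*(-1/524766))) = -8 + 1/(-164661 + (-1118679/47966 + 173615/262383)) = -8 + 1/(-164661 - 285194734967/12585462978) = -8 + 1/(-2072620114155425/12585462978) = -8 - 12585462978/2072620114155425 = -16580973498706378/2072620114155425 ≈ -8.0000)
s = -4531531019959495263628/2072620114155425 (s = -16580973498706378/2072620114155425 - 2186370 = -4531531019959495263628/2072620114155425 ≈ -2.1864e+6)
s + k(448/(-1026) - 319/(-320)) = -4531531019959495263628/2072620114155425 - 2122 = -4535929119841733075478/2072620114155425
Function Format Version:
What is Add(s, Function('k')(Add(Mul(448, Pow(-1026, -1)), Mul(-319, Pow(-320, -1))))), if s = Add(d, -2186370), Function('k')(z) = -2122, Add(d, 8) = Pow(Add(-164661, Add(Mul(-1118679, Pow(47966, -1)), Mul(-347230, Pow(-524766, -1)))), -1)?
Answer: Rational(-4535929119841733075478, 2072620114155425) ≈ -2.1885e+6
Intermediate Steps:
d = Rational(-16580973498706378, 2072620114155425) (d = Add(-8, Pow(Add(-164661, Add(Mul(-1118679, Pow(47966, -1)), Mul(-347230, Pow(-524766, -1)))), -1)) = Add(-8, Pow(Add(-164661, Add(Mul(-1118679, Rational(1, 47966)), Mul(-347230, Rational(-1, 524766)))), -1)) = Add(-8, Pow(Add(-164661, Add(Rational(-1118679, 47966), Rational(173615, 262383))), -1)) = Add(-8, Pow(Add(-164661, Rational(-285194734967, 12585462978)), -1)) = Add(-8, Pow(Rational(-2072620114155425, 12585462978), -1)) = Add(-8, Rational(-12585462978, 2072620114155425)) = Rational(-16580973498706378, 2072620114155425) ≈ -8.0000)
s = Rational(-4531531019959495263628, 2072620114155425) (s = Add(Rational(-16580973498706378, 2072620114155425), -2186370) = Rational(-4531531019959495263628, 2072620114155425) ≈ -2.1864e+6)
Add(s, Function('k')(Add(Mul(448, Pow(-1026, -1)), Mul(-319, Pow(-320, -1))))) = Add(Rational(-4531531019959495263628, 2072620114155425), -2122) = Rational(-4535929119841733075478, 2072620114155425)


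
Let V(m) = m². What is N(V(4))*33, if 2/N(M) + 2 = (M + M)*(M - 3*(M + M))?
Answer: -11/427 ≈ -0.025761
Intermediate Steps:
N(M) = 2/(-2 - 10*M²) (N(M) = 2/(-2 + (M + M)*(M - 3*(M + M))) = 2/(-2 + (2*M)*(M - 6*M)) = 2/(-2 + (2*M)*(-5*M)) = 2/(-2 - 10*M²))
N(V(4))*33 = -1/(1 + 5*(4²)²)*33 = -1/(1 + 5*16²)*33 = -1/(1 + 5*256)*33 = -1/(1 + 1280)*33 = -1/1281*33 = -11/427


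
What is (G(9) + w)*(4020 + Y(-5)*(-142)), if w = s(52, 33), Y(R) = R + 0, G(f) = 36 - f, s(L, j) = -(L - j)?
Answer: 37840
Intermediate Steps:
s(L, j) = j - L
Y(R) = R
w = -19 (w = 33 - 1*52 = 33 - 52 = -19)
(G(9) + w)*(4020 + Y(-5)*(-142)) = ((36 - 1*9) - 19)*(4020 - 5*(-142)) = ((36 - 9) - 19)*(4020 + 710) = (27 - 19)*4730 = 8*4730 = 37840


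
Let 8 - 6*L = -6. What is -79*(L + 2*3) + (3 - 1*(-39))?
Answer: -1849/3 ≈ -616.33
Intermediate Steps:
L = 7/3 (L = 4/3 - ⅙*(-6) = 4/3 + 1 = 7/3 ≈ 2.3333)
-79*(L + 2*3) + (3 - 1*(-39)) = -79*(7/3 + 2*3) + (3 - 1*(-39)) = -79*(7/3 + 6) + (3 + 39) = -79*25/3 + 42 = -1975/3 + 42 = -1849/3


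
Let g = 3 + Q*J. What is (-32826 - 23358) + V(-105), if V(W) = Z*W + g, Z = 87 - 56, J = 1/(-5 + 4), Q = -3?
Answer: -59433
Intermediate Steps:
J = -1 (J = 1/(-1) = -1)
Z = 31
g = 6 (g = 3 - 3*(-1) = 3 + 3 = 6)
V(W) = 6 + 31*W (V(W) = 31*W + 6 = 6 + 31*W)
(-32826 - 23358) + V(-105) = (-32826 - 23358) + (6 + 31*(-105)) = -56184 + (6 - 3255) = -56184 - 3249 = -59433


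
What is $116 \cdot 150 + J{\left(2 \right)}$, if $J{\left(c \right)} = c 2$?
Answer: $17404$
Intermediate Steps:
$J{\left(c \right)} = 2 c$
$116 \cdot 150 + J{\left(2 \right)} = 116 \cdot 150 + 2 \cdot 2 = 17400 + 4 = 17404$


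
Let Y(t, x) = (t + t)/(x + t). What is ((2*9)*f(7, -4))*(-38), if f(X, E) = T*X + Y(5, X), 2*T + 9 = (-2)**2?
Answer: 11400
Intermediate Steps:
Y(t, x) = 2*t/(t + x) (Y(t, x) = (2*t)/(t + x) = 2*t/(t + x))
T = -5/2 (T = -9/2 + (1/2)*(-2)**2 = -9/2 + (1/2)*4 = -9/2 + 2 = -5/2 ≈ -2.5000)
f(X, E) = 10/(5 + X) - 5*X/2 (f(X, E) = -5*X/2 + 2*5/(5 + X) = -5*X/2 + 10/(5 + X) = 10/(5 + X) - 5*X/2)
((2*9)*f(7, -4))*(-38) = ((2*9)*(5*(4 - 1*7*(5 + 7))/(2*(5 + 7))))*(-38) = (18*((5/2)*(4 - 1*7*12)/12))*(-38) = (18*((5/2)*(1/12)*(4 - 84)))*(-38) = (18*((5/2)*(1/12)*(-80)))*(-38) = (18*(-50/3))*(-38) = -300*(-38) = 11400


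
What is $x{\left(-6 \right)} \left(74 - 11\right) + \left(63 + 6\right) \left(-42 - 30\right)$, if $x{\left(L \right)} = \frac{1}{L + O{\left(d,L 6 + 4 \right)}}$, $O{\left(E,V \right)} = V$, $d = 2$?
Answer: $- \frac{188847}{38} \approx -4969.7$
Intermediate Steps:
$x{\left(L \right)} = \frac{1}{4 + 7 L}$ ($x{\left(L \right)} = \frac{1}{L + \left(L 6 + 4\right)} = \frac{1}{L + \left(6 L + 4\right)} = \frac{1}{L + \left(4 + 6 L\right)} = \frac{1}{4 + 7 L}$)
$x{\left(-6 \right)} \left(74 - 11\right) + \left(63 + 6\right) \left(-42 - 30\right) = \frac{74 - 11}{4 + 7 \left(-6\right)} + \left(63 + 6\right) \left(-42 - 30\right) = \frac{74 - 11}{4 - 42} + 69 \left(-72\right) = \frac{1}{-38} \cdot 63 - 4968 = \left(- \frac{1}{38}\right) 63 - 4968 = - \frac{63}{38} - 4968 = - \frac{188847}{38}$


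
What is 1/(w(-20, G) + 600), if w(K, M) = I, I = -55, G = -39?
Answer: 1/545 ≈ 0.0018349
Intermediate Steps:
w(K, M) = -55
1/(w(-20, G) + 600) = 1/(-55 + 600) = 1/545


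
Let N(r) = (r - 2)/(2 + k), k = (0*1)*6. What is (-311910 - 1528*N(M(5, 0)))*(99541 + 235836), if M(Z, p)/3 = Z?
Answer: -107938404434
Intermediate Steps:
k = 0 (k = 0*6 = 0)
M(Z, p) = 3*Z
N(r) = -1 + r/2 (N(r) = (r - 2)/(2 + 0) = (-2 + r)/2 = (-2 + r)*(½) = -1 + r/2)
(-311910 - 1528*N(M(5, 0)))*(99541 + 235836) = (-311910 - 1528*(-1 + (3*5)/2))*(99541 + 235836) = (-311910 - 1528*(-1 + (½)*15))*335377 = (-311910 - 1528*(-1 + 15/2))*335377 = (-311910 - 1528*13/2)*335377 = (-311910 - 9932)*335377 = -321842*335377 = -107938404434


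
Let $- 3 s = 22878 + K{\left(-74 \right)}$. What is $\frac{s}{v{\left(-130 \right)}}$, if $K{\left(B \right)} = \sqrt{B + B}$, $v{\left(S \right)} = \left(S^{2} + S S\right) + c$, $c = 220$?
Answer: $- \frac{1271}{5670} - \frac{i \sqrt{37}}{51030} \approx -0.22416 - 0.0001192 i$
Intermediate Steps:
$v{\left(S \right)} = 220 + 2 S^{2}$ ($v{\left(S \right)} = \left(S^{2} + S S\right) + 220 = \left(S^{2} + S^{2}\right) + 220 = 2 S^{2} + 220 = 220 + 2 S^{2}$)
$K{\left(B \right)} = \sqrt{2} \sqrt{B}$ ($K{\left(B \right)} = \sqrt{2 B} = \sqrt{2} \sqrt{B}$)
$s = -7626 - \frac{2 i \sqrt{37}}{3}$ ($s = - \frac{22878 + \sqrt{2} \sqrt{-74}}{3} = - \frac{22878 + \sqrt{2} i \sqrt{74}}{3} = - \frac{22878 + 2 i \sqrt{37}}{3} = -7626 - \frac{2 i \sqrt{37}}{3} \approx -7626.0 - 4.0552 i$)
$\frac{s}{v{\left(-130 \right)}} = \frac{-7626 - \frac{2 i \sqrt{37}}{3}}{220 + 2 \left(-130\right)^{2}} = \frac{-7626 - \frac{2 i \sqrt{37}}{3}}{220 + 2 \cdot 16900} = \frac{-7626 - \frac{2 i \sqrt{37}}{3}}{220 + 33800} = \frac{-7626 - \frac{2 i \sqrt{37}}{3}}{34020} = \left(-7626 - \frac{2 i \sqrt{37}}{3}\right) \frac{1}{34020} = - \frac{1271}{5670} - \frac{i \sqrt{37}}{51030}$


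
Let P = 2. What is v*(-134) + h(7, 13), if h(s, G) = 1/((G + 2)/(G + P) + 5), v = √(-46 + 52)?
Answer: ⅙ - 134*√6 ≈ -328.06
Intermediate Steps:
v = √6 ≈ 2.4495
h(s, G) = ⅙ (h(s, G) = 1/((G + 2)/(G + 2) + 5) = 1/((2 + G)/(2 + G) + 5) = 1/(1 + 5) = 1/6 = ⅙)
v*(-134) + h(7, 13) = √6*(-134) + ⅙ = -134*√6 + ⅙ = ⅙ - 134*√6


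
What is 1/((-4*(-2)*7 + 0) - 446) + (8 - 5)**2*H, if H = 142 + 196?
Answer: 1186379/390 ≈ 3042.0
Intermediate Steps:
H = 338
1/((-4*(-2)*7 + 0) - 446) + (8 - 5)**2*H = 1/((-4*(-2)*7 + 0) - 446) + (8 - 5)**2*338 = 1/((8*7 + 0) - 446) + 3**2*338 = 1/((56 + 0) - 446) + 9*338 = 1/(56 - 446) + 3042 = 1/(-390) + 3042 = -1/390 + 3042 = 1186379/390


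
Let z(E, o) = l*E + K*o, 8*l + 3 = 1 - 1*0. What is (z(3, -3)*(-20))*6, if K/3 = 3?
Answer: 3330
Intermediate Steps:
l = -1/4 (l = -3/8 + (1 - 1*0)/8 = -3/8 + (1 + 0)/8 = -3/8 + (1/8)*1 = -3/8 + 1/8 = -1/4 ≈ -0.25000)
K = 9 (K = 3*3 = 9)
z(E, o) = 9*o - E/4 (z(E, o) = -E/4 + 9*o = 9*o - E/4)
(z(3, -3)*(-20))*6 = ((9*(-3) - 1/4*3)*(-20))*6 = ((-27 - 3/4)*(-20))*6 = -111/4*(-20)*6 = 555*6 = 3330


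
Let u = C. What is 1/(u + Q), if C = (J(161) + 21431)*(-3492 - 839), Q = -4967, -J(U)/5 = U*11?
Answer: -1/54471623 ≈ -1.8358e-8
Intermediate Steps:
J(U) = -55*U (J(U) = -5*U*11 = -55*U)
C = -54466656 (C = (-55*161 + 21431)*(-3492 - 839) = (-8855 + 21431)*(-4331) = 12576*(-4331) = -54466656)
u = -54466656
1/(u + Q) = 1/(-54466656 - 4967) = 1/(-54471623) = -1/54471623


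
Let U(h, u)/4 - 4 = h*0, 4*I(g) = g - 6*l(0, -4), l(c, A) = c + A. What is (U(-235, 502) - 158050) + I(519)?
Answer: -631593/4 ≈ -1.5790e+5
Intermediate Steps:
l(c, A) = A + c
I(g) = 6 + g/4 (I(g) = (g - 6*(-4 + 0))/4 = (g - 6*(-4))/4 = (g + 24)/4 = (24 + g)/4 = 6 + g/4)
U(h, u) = 16 (U(h, u) = 16 + 4*(h*0) = 16 + 4*0 = 16 + 0 = 16)
(U(-235, 502) - 158050) + I(519) = (16 - 158050) + (6 + (¼)*519) = -158034 + (6 + 519/4) = -158034 + 543/4 = -631593/4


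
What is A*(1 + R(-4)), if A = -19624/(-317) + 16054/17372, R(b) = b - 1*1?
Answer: -345997246/1376731 ≈ -251.32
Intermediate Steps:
R(b) = -1 + b (R(b) = b - 1 = -1 + b)
A = 172998623/2753462 (A = -19624*(-1/317) + 16054*(1/17372) = 19624/317 + 8027/8686 = 172998623/2753462 ≈ 62.829)
A*(1 + R(-4)) = 172998623*(1 + (-1 - 4))/2753462 = 172998623*(1 - 5)/2753462 = (172998623/2753462)*(-4) = -345997246/1376731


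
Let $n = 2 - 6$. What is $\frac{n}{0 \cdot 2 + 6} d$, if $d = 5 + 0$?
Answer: $- \frac{10}{3} \approx -3.3333$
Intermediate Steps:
$d = 5$
$n = -4$ ($n = 2 - 6 = -4$)
$\frac{n}{0 \cdot 2 + 6} d = - \frac{4}{0 \cdot 2 + 6} \cdot 5 = - \frac{4}{0 + 6} \cdot 5 = - \frac{4}{6} \cdot 5 = \left(-4\right) \frac{1}{6} \cdot 5 = \left(- \frac{2}{3}\right) 5 = - \frac{10}{3}$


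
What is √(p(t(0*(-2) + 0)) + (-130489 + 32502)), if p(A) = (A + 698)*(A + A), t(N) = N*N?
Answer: I*√97987 ≈ 313.03*I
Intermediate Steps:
t(N) = N²
p(A) = 2*A*(698 + A) (p(A) = (698 + A)*(2*A) = 2*A*(698 + A))
√(p(t(0*(-2) + 0)) + (-130489 + 32502)) = √(2*(0*(-2) + 0)²*(698 + (0*(-2) + 0)²) + (-130489 + 32502)) = √(2*(0 + 0)²*(698 + (0 + 0)²) - 97987) = √(2*0²*(698 + 0²) - 97987) = √(2*0*(698 + 0) - 97987) = √(2*0*698 - 97987) = √(0 - 97987) = √(-97987) = I*√97987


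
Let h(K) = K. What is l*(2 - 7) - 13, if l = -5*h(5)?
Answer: 112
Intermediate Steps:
l = -25 (l = -5*5 = -25)
l*(2 - 7) - 13 = -25*(2 - 7) - 13 = -25*(-5) - 13 = 125 - 13 = 112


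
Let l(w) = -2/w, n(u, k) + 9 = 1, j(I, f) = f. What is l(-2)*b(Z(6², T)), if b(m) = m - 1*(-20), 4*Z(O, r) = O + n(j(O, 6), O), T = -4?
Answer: 27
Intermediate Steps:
n(u, k) = -8 (n(u, k) = -9 + 1 = -8)
Z(O, r) = -2 + O/4 (Z(O, r) = (O - 8)/4 = (-8 + O)/4 = -2 + O/4)
b(m) = 20 + m (b(m) = m + 20 = 20 + m)
l(-2)*b(Z(6², T)) = (-2/(-2))*(20 + (-2 + (¼)*6²)) = (-2*(-½))*(20 + (-2 + (¼)*36)) = 1*(20 + (-2 + 9)) = 1*(20 + 7) = 1*27 = 27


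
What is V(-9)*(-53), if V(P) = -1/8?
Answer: 53/8 ≈ 6.6250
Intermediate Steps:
V(P) = -⅛ (V(P) = -1*⅛ = -⅛)
V(-9)*(-53) = -⅛*(-53) = 53/8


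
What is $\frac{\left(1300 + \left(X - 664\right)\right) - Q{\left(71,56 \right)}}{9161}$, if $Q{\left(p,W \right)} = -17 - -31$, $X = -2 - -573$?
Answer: $\frac{1193}{9161} \approx 0.13023$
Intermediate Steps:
$X = 571$ ($X = -2 + 573 = 571$)
$Q{\left(p,W \right)} = 14$ ($Q{\left(p,W \right)} = -17 + 31 = 14$)
$\frac{\left(1300 + \left(X - 664\right)\right) - Q{\left(71,56 \right)}}{9161} = \frac{\left(1300 + \left(571 - 664\right)\right) - 14}{9161} = \left(\left(1300 + \left(571 - 664\right)\right) - 14\right) \frac{1}{9161} = \left(\left(1300 - 93\right) - 14\right) \frac{1}{9161} = \left(1207 - 14\right) \frac{1}{9161} = 1193 \cdot \frac{1}{9161} = \frac{1193}{9161}$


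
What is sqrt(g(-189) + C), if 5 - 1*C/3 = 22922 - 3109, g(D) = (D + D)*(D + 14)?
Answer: sqrt(6726) ≈ 82.012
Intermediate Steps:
g(D) = 2*D*(14 + D) (g(D) = (2*D)*(14 + D) = 2*D*(14 + D))
C = -59424 (C = 15 - 3*(22922 - 3109) = 15 - 3*19813 = 15 - 59439 = -59424)
sqrt(g(-189) + C) = sqrt(2*(-189)*(14 - 189) - 59424) = sqrt(2*(-189)*(-175) - 59424) = sqrt(66150 - 59424) = sqrt(6726)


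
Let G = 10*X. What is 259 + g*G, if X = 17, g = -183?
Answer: -30851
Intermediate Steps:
G = 170 (G = 10*17 = 170)
259 + g*G = 259 - 183*170 = 259 - 31110 = -30851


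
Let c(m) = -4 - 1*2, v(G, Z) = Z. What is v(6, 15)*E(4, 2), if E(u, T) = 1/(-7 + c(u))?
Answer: -15/13 ≈ -1.1538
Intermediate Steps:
c(m) = -6 (c(m) = -4 - 2 = -6)
E(u, T) = -1/13 (E(u, T) = 1/(-7 - 6) = 1/(-13) = -1/13)
v(6, 15)*E(4, 2) = 15*(-1/13) = -15/13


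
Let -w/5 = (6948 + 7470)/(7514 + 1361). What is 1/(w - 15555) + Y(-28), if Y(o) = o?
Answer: -773488979/27624543 ≈ -28.000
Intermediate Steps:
w = -14418/1775 (w = -5*(6948 + 7470)/(7514 + 1361) = -72090/8875 = -5*14418/8875 = -14418/1775 ≈ -8.1228)
1/(w - 15555) + Y(-28) = 1/(-14418/1775 - 15555) - 28 = 1/(-27624543/1775) - 28 = -1775/27624543 - 28 = -773488979/27624543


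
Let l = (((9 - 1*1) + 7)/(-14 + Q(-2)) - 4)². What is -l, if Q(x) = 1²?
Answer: -4489/169 ≈ -26.562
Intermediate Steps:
Q(x) = 1
l = 4489/169 (l = (((9 - 1*1) + 7)/(-14 + 1) - 4)² = (((9 - 1) + 7)/(-13) - 4)² = ((8 + 7)*(-1/13) - 4)² = (15*(-1/13) - 4)² = (-15/13 - 4)² = (-67/13)² = 4489/169 ≈ 26.562)
-l = -1*4489/169 = -4489/169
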